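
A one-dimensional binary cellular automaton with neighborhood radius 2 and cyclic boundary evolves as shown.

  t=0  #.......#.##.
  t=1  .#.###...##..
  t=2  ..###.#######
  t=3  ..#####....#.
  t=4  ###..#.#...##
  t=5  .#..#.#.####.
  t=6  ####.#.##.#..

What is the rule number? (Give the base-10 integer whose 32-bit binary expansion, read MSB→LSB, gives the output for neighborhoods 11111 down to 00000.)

  #####|.  b31=0 t=2,i=8
  ####.|#  b30=1 t=2,i=11
  ###.#|#  b29=1 t=2,i=4
  ###..|.  b28=0 t=1,i=5
  ##.##|#  b27=1 t=2,i=5
  ##.#.|.  b26=0 t=0,i=12
  ##..#|.  b25=0 t=2,i=0
  ##...|#  b24=1 t=1,i=6
  #.###|#  b23=1 t=1,i=3
  #.##.|#  b22=1 t=0,i=10
  #.#.#|.  b21=0 t=5,i=6
  #.#..|.  b20=0 t=0,i=0
  #..##|.  b19=0 t=2,i=1
  #..#.|#  b18=1 t=4,i=4
  #...#|#  b17=1 t=1,i=7
  #....|.  b16=0 t=0,i=2
  .####|.  b15=0 t=2,i=7
  .###.|#  b14=1 t=1,i=4
  .##.#|.  b13=0 t=0,i=11
  .##..|#  b12=1 t=1,i=10
  .#.##|#  b11=1 t=0,i=9
  .#.#.|#  b10=1 t=4,i=6
  .#..#|#  b9=1 t=5,i=2
  .#...|#  b8=1 t=0,i=1
  ..###|#  b7=1 t=2,i=2
  ..##.|#  b6=1 t=1,i=9
  ..#.#|.  b5=0 t=0,i=8
  ..#..|#  b4=1 t=3,i=11
  ...##|#  b3=1 t=1,i=8
  ...#.|.  b2=0 t=0,i=7
  ....#|.  b1=0 t=0,i=6
  .....|#  b0=1 t=0,i=3
  bits 01101001110001100101111111011001 = 1774608345

1774608345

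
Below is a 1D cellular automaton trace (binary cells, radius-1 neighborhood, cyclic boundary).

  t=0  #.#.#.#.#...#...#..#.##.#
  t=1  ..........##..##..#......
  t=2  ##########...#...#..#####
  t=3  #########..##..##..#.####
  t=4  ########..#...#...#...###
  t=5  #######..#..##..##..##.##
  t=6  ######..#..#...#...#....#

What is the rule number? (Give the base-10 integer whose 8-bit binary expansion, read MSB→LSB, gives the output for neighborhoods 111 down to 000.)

131

  ### -> #   bit 7 = 1  t=2,i=0
  ##. -> .   bit 6 = 0  t=0,i=0
  #.# -> .   bit 5 = 0  t=0,i=1
  #.. -> .   bit 4 = 0  t=0,i=9
  .## -> .   bit 3 = 0  t=0,i=21
  .#. -> .   bit 2 = 0  t=0,i=2
  ..# -> #   bit 1 = 1  t=0,i=11
  ... -> #   bit 0 = 1  t=0,i=10
  bits 10000011 = 131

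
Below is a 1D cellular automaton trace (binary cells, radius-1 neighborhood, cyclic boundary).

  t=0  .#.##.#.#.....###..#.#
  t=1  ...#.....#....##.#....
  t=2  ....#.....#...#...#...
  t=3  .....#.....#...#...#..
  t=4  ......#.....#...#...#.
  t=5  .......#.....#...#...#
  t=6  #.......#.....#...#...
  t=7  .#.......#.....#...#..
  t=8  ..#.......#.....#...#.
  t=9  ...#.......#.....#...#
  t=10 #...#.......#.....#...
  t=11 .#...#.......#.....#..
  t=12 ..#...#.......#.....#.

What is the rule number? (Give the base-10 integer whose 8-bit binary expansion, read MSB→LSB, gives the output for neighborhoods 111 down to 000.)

152

  [7] ### => #  t=0,i=15
  [6] ##. => .  t=0,i=4
  [5] #.# => .  t=0,i=0
  [4] #.. => #  t=0,i=9
  [3] .## => #  t=0,i=3
  [2] .#. => .  t=0,i=1
  [1] ..# => .  t=0,i=13
  [0] ... => .  t=0,i=10
  bits 10011000 = 152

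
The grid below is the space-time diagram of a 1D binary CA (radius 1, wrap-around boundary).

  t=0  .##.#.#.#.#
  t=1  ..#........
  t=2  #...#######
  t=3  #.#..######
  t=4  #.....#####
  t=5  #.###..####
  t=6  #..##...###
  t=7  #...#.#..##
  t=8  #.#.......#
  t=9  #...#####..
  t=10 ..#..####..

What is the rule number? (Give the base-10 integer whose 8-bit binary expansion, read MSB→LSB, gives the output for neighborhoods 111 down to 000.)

193

  [7] ### => #  t=2,i=5
  [6] ##. => #  t=0,i=2
  [5] #.# => .  t=0,i=0
  [4] #.. => .  t=1,i=3
  [3] .## => .  t=0,i=1
  [2] .#. => .  t=0,i=4
  [1] ..# => .  t=1,i=1
  [0] ... => #  t=1,i=0
  bits 11000001 = 193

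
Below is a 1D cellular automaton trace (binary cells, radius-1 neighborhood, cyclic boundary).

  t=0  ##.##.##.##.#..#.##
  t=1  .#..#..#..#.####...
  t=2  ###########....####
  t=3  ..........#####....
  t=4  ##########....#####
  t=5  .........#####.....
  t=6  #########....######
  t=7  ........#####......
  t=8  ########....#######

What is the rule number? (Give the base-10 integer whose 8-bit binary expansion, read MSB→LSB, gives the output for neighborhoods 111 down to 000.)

87

  ### -> .   bit 7 = 0  t=0,i=0
  ##. -> #   bit 6 = 1  t=0,i=1
  #.# -> .   bit 5 = 0  t=0,i=2
  #.. -> #   bit 4 = 1  t=0,i=13
  .## -> .   bit 3 = 0  t=0,i=3
  .#. -> #   bit 2 = 1  t=0,i=12
  ..# -> #   bit 1 = 1  t=0,i=14
  ... -> #   bit 0 = 1  t=1,i=17
  bits 01010111 = 87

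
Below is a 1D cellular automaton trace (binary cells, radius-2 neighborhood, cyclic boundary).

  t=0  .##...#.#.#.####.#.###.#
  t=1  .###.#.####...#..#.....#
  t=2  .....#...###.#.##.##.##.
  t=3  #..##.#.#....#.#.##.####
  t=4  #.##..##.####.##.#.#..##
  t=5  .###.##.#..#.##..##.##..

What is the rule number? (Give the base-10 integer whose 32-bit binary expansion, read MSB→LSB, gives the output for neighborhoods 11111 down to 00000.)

3647805262

  #####|#  b31=1 t=3,i=22
  ####.|#  b30=1 t=0,i=14
  ###.#|.  b29=0 t=0,i=15
  ###..|#  b28=1 t=1,i=10
  ##.##|#  b27=1 t=2,i=17
  ##.#.|.  b26=0 t=0,i=16
  ##..#|.  b25=0 t=3,i=1
  ##...|#  b24=1 t=0,i=3
  #.###|.  b23=0 t=0,i=12
  #.##.|#  b22=1 t=0,i=1
  #.#.#|#  b21=1 t=0,i=8
  #.#..|.  b20=0 t=3,i=8
  #..##|#  b19=1 t=3,i=2
  #..#.|#  b18=1 t=1,i=16
  #...#|.  b17=0 t=0,i=4
  #....|#  b16=1 t=1,i=19
  .####|.  b15=0 t=0,i=13
  .###.|.  b14=0 t=0,i=20
  .##.#|.  b13=0 t=2,i=16
  .##..|#  b12=1 t=0,i=2
  .#.##|.  b11=0 t=0,i=0
  .#.#.|#  b10=1 t=0,i=7
  .#..#|#  b9=1 t=1,i=15
  .#...|#  b8=1 t=1,i=18
  ..###|.  b7=0 t=2,i=9
  ..##.|#  b6=1 t=3,i=3
  ..#.#|.  b5=0 t=0,i=6
  ..#..|.  b4=0 t=1,i=14
  ...##|#  b3=1 t=2,i=8
  ...#.|#  b2=1 t=0,i=5
  ....#|#  b1=1 t=1,i=21
  .....|.  b0=0 t=1,i=20
  bits 11011001011011010001011101001110 = 3647805262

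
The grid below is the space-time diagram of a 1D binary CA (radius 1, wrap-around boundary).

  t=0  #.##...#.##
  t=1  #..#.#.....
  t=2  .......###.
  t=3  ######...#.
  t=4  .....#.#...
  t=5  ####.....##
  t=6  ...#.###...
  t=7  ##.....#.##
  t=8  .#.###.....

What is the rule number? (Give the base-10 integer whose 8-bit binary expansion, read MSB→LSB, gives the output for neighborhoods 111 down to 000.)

  nb ###: next=.  (t=0,i=10, bit7=0)
  nb ##.: next=#  (t=0,i=0, bit6=1)
  nb #.#: next=.  (t=0,i=1, bit5=0)
  nb #..: next=.  (t=0,i=4, bit4=0)
  nb .##: next=.  (t=0,i=2, bit3=0)
  nb .#.: next=.  (t=0,i=7, bit2=0)
  nb ..#: next=.  (t=0,i=6, bit1=0)
  nb ...: next=#  (t=0,i=5, bit0=1)
  bits 01000001 = 65

65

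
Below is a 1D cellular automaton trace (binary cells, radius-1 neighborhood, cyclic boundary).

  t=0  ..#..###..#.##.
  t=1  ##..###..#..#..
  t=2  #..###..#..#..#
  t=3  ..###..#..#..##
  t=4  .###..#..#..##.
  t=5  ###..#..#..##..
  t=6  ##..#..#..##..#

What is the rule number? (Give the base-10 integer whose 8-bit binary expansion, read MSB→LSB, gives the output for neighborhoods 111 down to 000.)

  ### -> #   bit 7 = 1  t=0,i=6
  ##. -> .   bit 6 = 0  t=0,i=7
  #.# -> .   bit 5 = 0  t=0,i=11
  #.. -> .   bit 4 = 0  t=0,i=3
  .## -> #   bit 3 = 1  t=0,i=5
  .#. -> .   bit 2 = 0  t=0,i=2
  ..# -> #   bit 1 = 1  t=0,i=1
  ... -> #   bit 0 = 1  t=0,i=0
  bits 10001011 = 139

139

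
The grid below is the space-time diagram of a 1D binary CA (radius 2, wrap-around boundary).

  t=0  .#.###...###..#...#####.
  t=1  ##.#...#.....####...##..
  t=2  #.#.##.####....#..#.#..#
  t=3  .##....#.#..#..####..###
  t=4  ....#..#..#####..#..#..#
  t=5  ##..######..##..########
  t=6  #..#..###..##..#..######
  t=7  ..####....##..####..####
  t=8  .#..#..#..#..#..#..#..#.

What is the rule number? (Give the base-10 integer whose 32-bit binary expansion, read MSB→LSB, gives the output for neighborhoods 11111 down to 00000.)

  [31] ##### => #  t=0,i=20
  [30] ####. => #  t=0,i=21
  [29] ###.# => #  t=3,i=23
  [28] ###.. => .  t=0,i=5
  [27] ##.## => .  t=2,i=6
  [26] ##.#. => #  t=1,i=2
  [25] ##..# => .  t=0,i=12
  [24] ##... => .  t=0,i=6
  [23] #.### => #  t=0,i=3
  [22] #.##. => .  t=2,i=4
  [21] #.#.# => #  t=2,i=2
  [20] #.#.. => .  t=1,i=3
  [19] #..## => #  t=1,i=23
  [18] #..#. => #  t=0,i=0
  [17] #...# => #  t=0,i=7
  [16] #.... => #  t=1,i=9
  [15] .#### => .  t=0,i=19
  [14] .###. => .  t=0,i=4
  [13] .##.# => .  t=1,i=1
  [12] .##.. => .  t=1,i=21
  [11] .#.## => .  t=0,i=2
  [10] .#.#. => .  t=2,i=19
  [9] .#..# => #  t=2,i=16
  [8] .#... => #  t=0,i=15
  [7] ..### => .  t=0,i=9
  [6] ..##. => #  t=1,i=0
  [5] ..#.# => #  t=0,i=1
  [4] ..#.. => #  t=0,i=14
  [3] ...## => .  t=0,i=8
  [2] ...#. => .  t=1,i=6
  [1] ....# => .  t=1,i=11
  [0] ..... => #  t=1,i=10
  bits 11100100101011110000001101110001 = 3836674929

3836674929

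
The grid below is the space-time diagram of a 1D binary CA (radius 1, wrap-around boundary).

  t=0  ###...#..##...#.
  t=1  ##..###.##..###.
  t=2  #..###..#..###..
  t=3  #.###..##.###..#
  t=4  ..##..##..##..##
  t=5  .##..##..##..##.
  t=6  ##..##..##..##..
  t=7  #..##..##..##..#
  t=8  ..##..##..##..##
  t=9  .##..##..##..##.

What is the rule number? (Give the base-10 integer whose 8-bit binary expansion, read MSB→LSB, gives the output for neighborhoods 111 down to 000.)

  [7] ### => #  t=0,i=1
  [6] ##. => .  t=0,i=2
  [5] #.# => .  t=0,i=15
  [4] #.. => .  t=0,i=3
  [3] .## => #  t=0,i=0
  [2] .#. => #  t=0,i=6
  [1] ..# => #  t=0,i=5
  [0] ... => #  t=0,i=4
  bits 10001111 = 143

143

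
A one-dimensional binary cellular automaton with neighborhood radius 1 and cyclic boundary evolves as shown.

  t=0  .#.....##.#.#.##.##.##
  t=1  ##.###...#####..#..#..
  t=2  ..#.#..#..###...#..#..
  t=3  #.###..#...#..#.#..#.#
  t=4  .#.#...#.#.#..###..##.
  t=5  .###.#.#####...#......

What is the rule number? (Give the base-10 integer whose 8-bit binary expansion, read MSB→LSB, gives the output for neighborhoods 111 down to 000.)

  nb ###: next=#  (t=1,i=4, bit7=1)
  nb ##.: next=.  (t=0,i=8, bit6=0)
  nb #.#: next=#  (t=0,i=0, bit5=1)
  nb #..: next=.  (t=0,i=2, bit4=0)
  nb .##: next=.  (t=0,i=7, bit3=0)
  nb .#.: next=#  (t=0,i=1, bit2=1)
  nb ..#: next=.  (t=0,i=6, bit1=0)
  nb ...: next=#  (t=0,i=3, bit0=1)
  bits 10100101 = 165

165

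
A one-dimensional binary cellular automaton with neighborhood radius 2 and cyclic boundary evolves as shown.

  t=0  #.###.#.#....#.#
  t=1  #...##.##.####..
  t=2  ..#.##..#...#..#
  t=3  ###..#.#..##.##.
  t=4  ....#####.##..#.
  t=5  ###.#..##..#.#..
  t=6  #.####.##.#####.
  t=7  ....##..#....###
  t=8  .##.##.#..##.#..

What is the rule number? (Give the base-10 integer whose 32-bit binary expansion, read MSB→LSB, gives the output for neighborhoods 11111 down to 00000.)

  [31] ##### => .  t=4,i=6
  [30] ####. => #  t=1,i=12
  [29] ###.# => #  t=0,i=4
  [28] ###.. => .  t=1,i=13
  [27] ##.## => .  t=0,i=1
  [26] ##.#. => #  t=0,i=5
  [25] ##..# => .  t=1,i=14
  [24] ##... => .  t=7,i=0
  [23] #.### => .  t=0,i=2
  [22] #.##. => .  t=0,i=15
  [21] #.#.# => .  t=0,i=6
  [20] #.#.. => #  t=0,i=8
  [19] #..## => .  t=3,i=9
  [18] #..#. => #  t=1,i=15
  [17] #...# => #  t=1,i=2
  [16] #.... => #  t=0,i=10
  [15] .#### => .  t=1,i=11
  [14] .###. => .  t=0,i=3
  [13] .##.# => #  t=0,i=0
  [12] .##.. => #  t=2,i=5
  [11] .#.## => .  t=0,i=14
  [10] .#.#. => #  t=0,i=7
  [9] .#..# => #  t=2,i=0
  [8] .#... => .  t=0,i=9
  [7] ..### => #  t=4,i=4
  [6] ..##. => #  t=1,i=4
  [5] ..#.# => #  t=0,i=13
  [4] ..#.. => .  t=1,i=0
  [3] ...## => .  t=1,i=3
  [2] ...#. => #  t=0,i=12
  [1] ....# => #  t=0,i=11
  [0] ..... => #  t=4,i=1
  bits 01100100000101110011011011100111 = 1679242983

1679242983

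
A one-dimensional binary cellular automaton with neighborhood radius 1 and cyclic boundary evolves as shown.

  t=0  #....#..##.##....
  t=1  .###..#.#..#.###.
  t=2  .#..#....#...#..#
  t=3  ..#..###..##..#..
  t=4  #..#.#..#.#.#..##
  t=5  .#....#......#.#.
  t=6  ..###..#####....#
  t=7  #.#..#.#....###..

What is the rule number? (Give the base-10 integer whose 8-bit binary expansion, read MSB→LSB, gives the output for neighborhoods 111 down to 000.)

25

  [7] ### => .  t=1,i=2
  [6] ##. => .  t=0,i=9
  [5] #.# => .  t=0,i=10
  [4] #.. => #  t=0,i=1
  [3] .## => #  t=0,i=8
  [2] .#. => .  t=0,i=0
  [1] ..# => .  t=0,i=4
  [0] ... => #  t=0,i=2
  bits 00011001 = 25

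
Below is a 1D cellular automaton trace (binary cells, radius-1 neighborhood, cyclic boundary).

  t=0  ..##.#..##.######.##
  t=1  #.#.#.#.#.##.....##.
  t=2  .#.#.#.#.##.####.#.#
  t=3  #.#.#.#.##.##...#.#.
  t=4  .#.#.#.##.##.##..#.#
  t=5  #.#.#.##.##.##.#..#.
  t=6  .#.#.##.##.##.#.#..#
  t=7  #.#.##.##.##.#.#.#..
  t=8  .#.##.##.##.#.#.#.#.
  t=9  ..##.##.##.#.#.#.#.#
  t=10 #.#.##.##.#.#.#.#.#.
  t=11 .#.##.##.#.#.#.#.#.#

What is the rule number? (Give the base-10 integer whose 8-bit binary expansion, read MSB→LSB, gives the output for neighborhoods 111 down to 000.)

  ### -> .   bit 7 = 0  t=0,i=12
  ##. -> .   bit 6 = 0  t=0,i=3
  #.# -> #   bit 5 = 1  t=0,i=4
  #.. -> #   bit 4 = 1  t=0,i=0
  .## -> #   bit 3 = 1  t=0,i=2
  .#. -> .   bit 2 = 0  t=0,i=5
  ..# -> .   bit 1 = 0  t=0,i=1
  ... -> #   bit 0 = 1  t=1,i=13
  bits 00111001 = 57

57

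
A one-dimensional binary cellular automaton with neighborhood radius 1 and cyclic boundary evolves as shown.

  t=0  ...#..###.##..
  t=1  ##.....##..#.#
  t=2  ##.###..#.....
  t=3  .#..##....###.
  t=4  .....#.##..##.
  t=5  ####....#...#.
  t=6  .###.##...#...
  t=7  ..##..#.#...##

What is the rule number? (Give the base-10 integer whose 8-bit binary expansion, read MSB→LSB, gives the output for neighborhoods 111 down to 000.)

  ###|#  b7=1 t=0,i=7
  ##.|#  b6=1 t=0,i=8
  #.#|.  b5=0 t=0,i=9
  #..|.  b4=0 t=0,i=4
  .##|.  b3=0 t=0,i=6
  .#.|.  b2=0 t=0,i=3
  ..#|.  b1=0 t=0,i=2
  ...|#  b0=1 t=0,i=0
  bits 11000001 = 193

193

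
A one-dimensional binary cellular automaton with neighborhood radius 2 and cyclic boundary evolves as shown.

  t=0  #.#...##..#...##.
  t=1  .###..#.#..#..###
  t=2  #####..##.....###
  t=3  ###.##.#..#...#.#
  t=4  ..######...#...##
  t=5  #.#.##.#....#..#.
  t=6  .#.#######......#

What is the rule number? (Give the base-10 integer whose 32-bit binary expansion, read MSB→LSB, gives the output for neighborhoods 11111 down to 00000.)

  [31] ##### => #  t=2,i=0
  [30] ####. => .  t=2,i=3
  [29] ###.# => #  t=1,i=16
  [28] ###.. => #  t=1,i=3
  [27] ##.## => #  t=1,i=0
  [26] ##.#. => #  t=0,i=16
  [25] ##..# => #  t=0,i=8
  [24] ##... => .  t=2,i=9
  [23] #.### => #  t=1,i=1
  [22] #.##. => #  t=3,i=4
  [21] #.#.# => .  t=0,i=0
  [20] #.#.. => #  t=0,i=2
  [19] #..## => .  t=1,i=13
  [18] #..#. => .  t=0,i=9
  [17] #...# => .  t=0,i=4
  [16] #.... => #  t=2,i=10
  [15] .#### => .  t=2,i=15
  [14] .###. => #  t=1,i=2
  [13] .##.# => #  t=0,i=15
  [12] .##.. => .  t=0,i=7
  [11] .#.## => #  t=3,i=15
  [10] .#.#. => #  t=0,i=1
  [9] .#..# => .  t=1,i=9
  [8] .#... => #  t=0,i=3
  [7] ..### => #  t=1,i=14
  [6] ..##. => #  t=0,i=6
  [5] ..#.# => .  t=1,i=6
  [4] ..#.. => .  t=0,i=10
  [3] ...## => .  t=0,i=5
  [2] ...#. => .  t=3,i=13
  [1] ....# => .  t=2,i=12
  [0] ..... => .  t=2,i=11
  bits 10111110110100010110110111000000 = 3201396160

3201396160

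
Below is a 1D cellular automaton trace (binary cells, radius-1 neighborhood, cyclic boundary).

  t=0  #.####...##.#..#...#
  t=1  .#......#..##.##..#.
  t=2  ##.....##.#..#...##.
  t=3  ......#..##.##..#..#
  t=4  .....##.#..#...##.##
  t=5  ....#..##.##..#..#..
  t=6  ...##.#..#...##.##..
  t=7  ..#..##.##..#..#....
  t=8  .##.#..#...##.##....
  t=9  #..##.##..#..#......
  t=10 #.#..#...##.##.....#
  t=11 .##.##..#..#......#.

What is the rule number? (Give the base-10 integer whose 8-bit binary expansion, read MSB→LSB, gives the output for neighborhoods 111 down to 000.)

  ### -> .   bit 7 = 0  t=0,i=3
  ##. -> .   bit 6 = 0  t=0,i=0
  #.# -> #   bit 5 = 1  t=0,i=1
  #.. -> .   bit 4 = 0  t=0,i=6
  .## -> .   bit 3 = 0  t=0,i=2
  .#. -> #   bit 2 = 1  t=0,i=12
  ..# -> #   bit 1 = 1  t=0,i=8
  ... -> .   bit 0 = 0  t=0,i=7
  bits 00100110 = 38

38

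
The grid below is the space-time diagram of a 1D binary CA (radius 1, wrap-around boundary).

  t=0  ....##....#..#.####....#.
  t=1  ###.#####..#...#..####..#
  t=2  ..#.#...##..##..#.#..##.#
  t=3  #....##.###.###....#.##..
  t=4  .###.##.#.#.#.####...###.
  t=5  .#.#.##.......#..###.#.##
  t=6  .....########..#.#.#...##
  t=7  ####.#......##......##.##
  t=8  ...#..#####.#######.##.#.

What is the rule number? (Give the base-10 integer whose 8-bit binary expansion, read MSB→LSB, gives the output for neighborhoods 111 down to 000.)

  nb ###: next=.  (t=0,i=16, bit7=0)
  nb ##.: next=#  (t=0,i=5, bit6=1)
  nb #.#: next=.  (t=0,i=14, bit5=0)
  nb #..: next=#  (t=0,i=6, bit4=1)
  nb .##: next=#  (t=0,i=4, bit3=1)
  nb .#.: next=.  (t=0,i=10, bit2=0)
  nb ..#: next=.  (t=0,i=3, bit1=0)
  nb ...: next=#  (t=0,i=0, bit0=1)
  bits 01011001 = 89

89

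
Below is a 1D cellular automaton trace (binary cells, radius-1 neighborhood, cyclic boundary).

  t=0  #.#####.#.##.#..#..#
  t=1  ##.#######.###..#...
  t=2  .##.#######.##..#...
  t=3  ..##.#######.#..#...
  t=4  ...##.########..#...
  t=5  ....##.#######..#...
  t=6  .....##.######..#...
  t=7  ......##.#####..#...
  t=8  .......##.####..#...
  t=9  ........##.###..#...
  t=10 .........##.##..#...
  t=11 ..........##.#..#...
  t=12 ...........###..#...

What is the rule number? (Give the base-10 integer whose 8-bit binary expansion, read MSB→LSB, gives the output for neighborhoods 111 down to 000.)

  ### -> #   bit 7 = 1  t=0,i=3
  ##. -> #   bit 6 = 1  t=0,i=0
  #.# -> #   bit 5 = 1  t=0,i=1
  #.. -> .   bit 4 = 0  t=0,i=14
  .## -> .   bit 3 = 0  t=0,i=2
  .#. -> #   bit 2 = 1  t=0,i=8
  ..# -> .   bit 1 = 0  t=0,i=15
  ... -> .   bit 0 = 0  t=1,i=18
  bits 11100100 = 228

228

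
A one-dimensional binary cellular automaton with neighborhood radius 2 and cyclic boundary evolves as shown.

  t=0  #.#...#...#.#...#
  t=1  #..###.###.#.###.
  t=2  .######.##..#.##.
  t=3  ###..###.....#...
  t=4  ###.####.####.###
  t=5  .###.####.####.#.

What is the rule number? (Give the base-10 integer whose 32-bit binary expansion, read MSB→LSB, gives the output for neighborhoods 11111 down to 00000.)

2014048143

  nb #####: next=.  (t=2,i=3, bit31=0)
  nb ####.: next=#  (t=2,i=5, bit30=1)
  nb ###.#: next=#  (t=1,i=5, bit29=1)
  nb ###..: next=#  (t=3,i=2, bit28=1)
  nb ##.##: next=#  (t=1,i=6, bit27=1)
  nb ##.#.: next=.  (t=0,i=1, bit26=0)
  nb ##..#: next=.  (t=2,i=10, bit25=0)
  nb ##...: next=.  (t=3,i=8, bit24=0)
  nb #.###: next=.  (t=1,i=7, bit23=0)
  nb #.##.: next=.  (t=2,i=8, bit22=0)
  nb #.#.#: next=.  (t=1,i=11, bit21=0)
  nb #.#..: next=.  (t=0,i=2, bit20=0)
  nb #..##: next=#  (t=1,i=2, bit19=1)
  nb #..#.: next=.  (t=2,i=11, bit18=0)
  nb #...#: next=#  (t=0,i=4, bit17=1)
  nb #....: next=#  (t=3,i=9, bit16=1)
  nb .####: next=#  (t=2,i=2, bit15=1)
  nb .###.: next=#  (t=1,i=4, bit14=1)
  nb .##.#: next=#  (t=0,i=0, bit13=1)
  nb .##..: next=.  (t=2,i=9, bit12=0)
  nb .#.##: next=#  (t=1,i=12, bit11=1)
  nb .#.#.: next=#  (t=0,i=11, bit10=1)
  nb .#..#: next=#  (t=1,i=1, bit9=1)
  nb .#...: next=#  (t=0,i=3, bit8=1)
  nb ..###: next=#  (t=1,i=3, bit7=1)
  nb ..##.: next=.  (t=0,i=16, bit6=0)
  nb ..#.#: next=.  (t=0,i=10, bit5=0)
  nb ..#..: next=.  (t=0,i=6, bit4=0)
  nb ...##: next=#  (t=0,i=15, bit3=1)
  nb ...#.: next=#  (t=0,i=5, bit2=1)
  nb ....#: next=#  (t=3,i=11, bit1=1)
  nb .....: next=#  (t=3,i=10, bit0=1)
  bits 01111000000010111110111110001111 = 2014048143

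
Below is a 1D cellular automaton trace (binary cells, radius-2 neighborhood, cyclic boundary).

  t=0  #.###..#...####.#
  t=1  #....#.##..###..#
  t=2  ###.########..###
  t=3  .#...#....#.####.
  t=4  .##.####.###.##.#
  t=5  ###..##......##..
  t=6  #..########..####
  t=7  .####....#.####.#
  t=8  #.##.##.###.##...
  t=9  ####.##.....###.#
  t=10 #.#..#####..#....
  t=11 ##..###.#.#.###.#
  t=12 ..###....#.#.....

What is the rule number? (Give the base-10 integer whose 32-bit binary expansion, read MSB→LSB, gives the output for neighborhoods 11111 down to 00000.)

  #####|.  b31=0 t=2,i=0
  ####.|#  b30=1 t=0,i=13
  ###.#|.  b29=0 t=0,i=14
  ###..|.  b28=0 t=0,i=4
  ##.##|.  b27=0 t=0,i=1
  ##.#.|.  b26=0 t=4,i=15
  ##..#|#  b25=1 t=0,i=5
  ##...|#  b24=1 t=1,i=1
  #.###|.  b23=0 t=0,i=2
  #.##.|#  b22=1 t=0,i=16
  #.#.#|.  b21=0 t=4,i=16
  #.#..|.  b20=0 t=10,i=2
  #..##|#  b19=1 t=1,i=10
  #..#.|.  b18=0 t=0,i=6
  #...#|.  b17=0 t=0,i=9
  #....|#  b16=1 t=1,i=2
  .####|#  b15=1 t=0,i=12
  .###.|.  b14=0 t=0,i=3
  .##.#|#  b13=1 t=0,i=0
  .##..|#  b12=1 t=1,i=0
  .#.##|#  b11=1 t=1,i=6
  .#.#.|#  b10=1 t=10,i=1
  .#..#|.  b9=0 t=10,i=3
  .#...|#  b8=1 t=0,i=8
  ..###|#  b7=1 t=0,i=11
  ..##.|#  b6=1 t=1,i=16
  ..#.#|#  b5=1 t=1,i=5
  ..#..|#  b4=1 t=0,i=7
  ...##|.  b3=0 t=0,i=10
  ...#.|#  b2=1 t=1,i=4
  ....#|.  b1=0 t=1,i=3
  .....|#  b0=1 t=5,i=9
  bits 01000011010010011011110111110101 = 1128906229

1128906229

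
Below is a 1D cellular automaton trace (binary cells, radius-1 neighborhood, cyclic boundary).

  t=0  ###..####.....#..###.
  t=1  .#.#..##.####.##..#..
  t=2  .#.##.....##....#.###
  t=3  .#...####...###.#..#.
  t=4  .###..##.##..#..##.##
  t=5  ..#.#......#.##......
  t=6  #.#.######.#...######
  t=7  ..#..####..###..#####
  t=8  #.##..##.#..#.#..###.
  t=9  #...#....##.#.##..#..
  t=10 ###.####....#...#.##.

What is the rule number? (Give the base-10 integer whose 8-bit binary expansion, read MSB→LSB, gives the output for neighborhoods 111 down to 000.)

  [7] ### => #  t=0,i=1
  [6] ##. => .  t=0,i=2
  [5] #.# => .  t=0,i=20
  [4] #.. => #  t=0,i=3
  [3] .## => .  t=0,i=0
  [2] .#. => #  t=0,i=14
  [1] ..# => .  t=0,i=4
  [0] ... => #  t=0,i=10
  bits 10010101 = 149

149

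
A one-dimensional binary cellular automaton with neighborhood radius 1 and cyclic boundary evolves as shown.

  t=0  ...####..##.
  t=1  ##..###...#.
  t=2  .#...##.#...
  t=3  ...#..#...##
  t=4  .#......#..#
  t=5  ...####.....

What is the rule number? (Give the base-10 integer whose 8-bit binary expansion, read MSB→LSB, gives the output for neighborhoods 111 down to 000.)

193

  ###|#  b7=1 t=0,i=4
  ##.|#  b6=1 t=0,i=6
  #.#|.  b5=0 t=1,i=11
  #..|.  b4=0 t=0,i=7
  .##|.  b3=0 t=0,i=3
  .#.|.  b2=0 t=1,i=10
  ..#|.  b1=0 t=0,i=2
  ...|#  b0=1 t=0,i=0
  bits 11000001 = 193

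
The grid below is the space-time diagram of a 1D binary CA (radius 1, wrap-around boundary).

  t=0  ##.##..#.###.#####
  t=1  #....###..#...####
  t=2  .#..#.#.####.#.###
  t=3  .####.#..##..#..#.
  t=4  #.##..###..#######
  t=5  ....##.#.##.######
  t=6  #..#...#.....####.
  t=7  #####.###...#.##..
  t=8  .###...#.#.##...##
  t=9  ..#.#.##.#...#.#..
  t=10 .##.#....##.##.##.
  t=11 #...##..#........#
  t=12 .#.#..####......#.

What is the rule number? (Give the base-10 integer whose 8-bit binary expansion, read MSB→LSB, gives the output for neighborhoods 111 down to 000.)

  ###|#  b7=1 t=0,i=0
  ##.|.  b6=0 t=0,i=1
  #.#|.  b5=0 t=0,i=2
  #..|#  b4=1 t=0,i=5
  .##|.  b3=0 t=0,i=3
  .#.|#  b2=1 t=0,i=7
  ..#|#  b1=1 t=0,i=6
  ...|.  b0=0 t=1,i=2
  bits 10010110 = 150

150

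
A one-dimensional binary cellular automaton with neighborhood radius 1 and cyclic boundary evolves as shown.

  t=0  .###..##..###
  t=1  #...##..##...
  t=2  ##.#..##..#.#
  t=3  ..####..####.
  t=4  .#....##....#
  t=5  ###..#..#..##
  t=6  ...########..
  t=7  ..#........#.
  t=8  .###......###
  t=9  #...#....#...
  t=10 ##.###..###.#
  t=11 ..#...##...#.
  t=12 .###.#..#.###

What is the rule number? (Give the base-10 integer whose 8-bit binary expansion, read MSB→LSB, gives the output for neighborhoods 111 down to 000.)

54

  ###|.  b7=0 t=0,i=2
  ##.|.  b6=0 t=0,i=3
  #.#|#  b5=1 t=0,i=0
  #..|#  b4=1 t=0,i=4
  .##|.  b3=0 t=0,i=1
  .#.|#  b2=1 t=1,i=0
  ..#|#  b1=1 t=0,i=5
  ...|.  b0=0 t=1,i=2
  bits 00110110 = 54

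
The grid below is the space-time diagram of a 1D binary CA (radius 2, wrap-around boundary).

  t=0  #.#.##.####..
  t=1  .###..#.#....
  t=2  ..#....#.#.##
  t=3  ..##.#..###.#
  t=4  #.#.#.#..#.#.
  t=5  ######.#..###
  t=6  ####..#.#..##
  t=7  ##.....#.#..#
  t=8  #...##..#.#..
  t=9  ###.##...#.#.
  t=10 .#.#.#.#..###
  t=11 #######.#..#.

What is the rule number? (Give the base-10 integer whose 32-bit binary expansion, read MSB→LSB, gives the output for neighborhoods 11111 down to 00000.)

  nb #####: next=#  (t=5,i=0, bit31=1)
  nb ####.: next=.  (t=0,i=9, bit30=0)
  nb ###.#: next=.  (t=3,i=10, bit29=0)
  nb ###..: next=.  (t=0,i=10, bit28=0)
  nb ##.##: next=#  (t=0,i=6, bit27=1)
  nb ##.#.: next=#  (t=3,i=4, bit26=1)
  nb ##..#: next=.  (t=0,i=11, bit25=0)
  nb ##...: next=.  (t=7,i=2, bit24=0)
  nb #.###: next=.  (t=0,i=7, bit23=0)
  nb #.##.: next=.  (t=0,i=4, bit22=0)
  nb #.#.#: next=#  (t=0,i=2, bit21=1)
  nb #.#..: next=.  (t=1,i=8, bit20=0)
  nb #..##: next=.  (t=3,i=1, bit19=0)
  nb #..#.: next=.  (t=0,i=12, bit18=0)
  nb #...#: next=#  (t=8,i=2, bit17=1)
  nb #....: next=.  (t=1,i=10, bit16=0)
  nb .####: next=#  (t=0,i=8, bit15=1)
  nb .###.: next=#  (t=1,i=2, bit14=1)
  nb .##.#: next=.  (t=0,i=5, bit13=0)
  nb .##..: next=#  (t=2,i=12, bit12=1)
  nb .#.##: next=#  (t=0,i=3, bit11=1)
  nb .#.#.: next=#  (t=0,i=1, bit10=1)
  nb .#..#: next=#  (t=3,i=0, bit9=1)
  nb .#...: next=#  (t=1,i=9, bit8=1)
  nb ..###: next=.  (t=1,i=1, bit7=0)
  nb ..##.: next=#  (t=3,i=2, bit6=1)
  nb ..#.#: next=.  (t=0,i=0, bit5=0)
  nb ..#..: next=#  (t=2,i=2, bit4=1)
  nb ...##: next=.  (t=1,i=0, bit3=0)
  nb ...#.: next=.  (t=2,i=6, bit2=0)
  nb ....#: next=#  (t=1,i=12, bit1=1)
  nb .....: next=#  (t=1,i=11, bit0=1)
  bits 10001100001000101101111101010011 = 2351095635

2351095635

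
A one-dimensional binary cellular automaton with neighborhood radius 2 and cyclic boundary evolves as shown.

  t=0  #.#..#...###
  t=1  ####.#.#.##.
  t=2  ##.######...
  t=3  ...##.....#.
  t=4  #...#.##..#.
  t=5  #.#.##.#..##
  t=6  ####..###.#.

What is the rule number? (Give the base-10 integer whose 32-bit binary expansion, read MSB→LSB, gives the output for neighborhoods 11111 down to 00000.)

  ##### -> .   bit 31 = 0  t=2,i=5
  ####. -> .   bit 30 = 0  t=0,i=11
  ###.# -> #   bit 29 = 1  t=0,i=0
  ###.. -> .   bit 28 = 0  t=2,i=8
  ##.## -> .   bit 27 = 0  t=1,i=11
  ##.#. -> #   bit 26 = 1  t=0,i=1
  ##..# -> .   bit 25 = 0  t=4,i=8
  ##... -> .   bit 24 = 0  t=2,i=9
  #.### -> #   bit 23 = 1  t=1,i=0
  #.##. -> .   bit 22 = 0  t=1,i=9
  #.#.# -> #   bit 21 = 1  t=1,i=5
  #.#.. -> #   bit 20 = 1  t=0,i=2
  #..## -> .   bit 19 = 0  t=5,i=9
  #..#. -> .   bit 18 = 0  t=0,i=4
  #...# -> #   bit 17 = 1  t=0,i=7
  #.... -> #   bit 16 = 1  t=3,i=0
  .#### -> #   bit 15 = 1  t=0,i=10
  .###. -> .   bit 14 = 0  t=5,i=11
  .##.# -> .   bit 13 = 0  t=1,i=10
  .##.. -> #   bit 12 = 1  t=3,i=4
  .#.## -> #   bit 11 = 1  t=1,i=8
  .#.#. -> #   bit 10 = 1  t=1,i=6
  .#..# -> #   bit 9 = 1  t=0,i=3
  .#... -> .   bit 8 = 0  t=0,i=6
  ..### -> #   bit 7 = 1  t=0,i=9
  ..##. -> .   bit 6 = 0  t=2,i=0
  ..#.# -> #   bit 5 = 1  t=4,i=4
  ..#.. -> #   bit 4 = 1  t=0,i=5
  ...## -> .   bit 3 = 0  t=0,i=8
  ...#. -> .   bit 2 = 0  t=3,i=9
  ....# -> .   bit 1 = 0  t=3,i=1
  ..... -> #   bit 0 = 1  t=3,i=7
  bits 00100100101100111001111010110001 = 615751345

615751345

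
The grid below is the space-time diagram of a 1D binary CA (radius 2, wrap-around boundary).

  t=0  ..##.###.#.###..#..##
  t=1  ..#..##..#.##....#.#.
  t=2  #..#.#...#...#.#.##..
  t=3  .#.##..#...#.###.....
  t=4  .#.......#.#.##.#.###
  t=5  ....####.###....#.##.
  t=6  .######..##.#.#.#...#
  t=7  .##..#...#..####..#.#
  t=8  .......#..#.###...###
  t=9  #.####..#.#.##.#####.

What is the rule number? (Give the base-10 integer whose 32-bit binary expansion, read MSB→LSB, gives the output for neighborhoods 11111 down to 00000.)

  nb #####: next=.  (t=6,i=3, bit31=0)
  nb ####.: next=#  (t=5,i=6, bit30=1)
  nb ###.#: next=.  (t=0,i=7, bit29=0)
  nb ###..: next=.  (t=0,i=13, bit28=0)
  nb ##.##: next=.  (t=0,i=4, bit27=0)
  nb ##.#.: next=.  (t=0,i=8, bit26=0)
  nb ##..#: next=.  (t=0,i=0, bit25=0)
  nb ##...: next=#  (t=1,i=13, bit24=1)
  nb #.###: next=#  (t=0,i=5, bit23=1)
  nb #.##.: next=.  (t=1,i=11, bit22=0)
  nb #.#.#: next=#  (t=0,i=9, bit21=1)
  nb #.#..: next=.  (t=1,i=19, bit20=0)
  nb #..##: next=.  (t=0,i=1, bit19=0)
  nb #..#.: next=.  (t=0,i=15, bit18=0)
  nb #...#: next=#  (t=1,i=0, bit17=1)
  nb #....: next=.  (t=1,i=14, bit16=0)
  nb .####: next=#  (t=5,i=5, bit15=1)
  nb .###.: next=#  (t=0,i=6, bit14=1)
  nb .##.#: next=.  (t=0,i=3, bit13=0)
  nb .##..: next=.  (t=0,i=20, bit12=0)
  nb .#.##: next=.  (t=0,i=10, bit11=0)
  nb .#.#.: next=#  (t=1,i=18, bit10=1)
  nb .#..#: next=#  (t=0,i=17, bit9=1)
  nb .#...: next=.  (t=1,i=20, bit8=0)
  nb ..###: next=#  (t=5,i=4, bit7=1)
  nb ..##.: next=#  (t=0,i=2, bit6=1)
  nb ..#.#: next=#  (t=1,i=9, bit5=1)
  nb ..#..: next=.  (t=0,i=16, bit4=0)
  nb ...##: next=#  (t=5,i=3, bit3=1)
  nb ...#.: next=.  (t=1,i=1, bit2=0)
  nb ....#: next=#  (t=1,i=15, bit1=1)
  nb .....: next=#  (t=3,i=18, bit0=1)
  bits 01000001101000101100011011101011 = 1101186795

1101186795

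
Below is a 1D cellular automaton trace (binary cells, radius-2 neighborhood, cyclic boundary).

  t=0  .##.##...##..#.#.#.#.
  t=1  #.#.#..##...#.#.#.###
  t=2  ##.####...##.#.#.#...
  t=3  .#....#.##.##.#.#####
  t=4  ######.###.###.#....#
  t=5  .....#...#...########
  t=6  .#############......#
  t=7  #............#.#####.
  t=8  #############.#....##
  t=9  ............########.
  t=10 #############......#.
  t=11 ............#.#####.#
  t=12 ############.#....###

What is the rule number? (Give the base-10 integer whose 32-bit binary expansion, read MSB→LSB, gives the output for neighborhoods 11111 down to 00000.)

878653343

  nb #####: next=.  (t=3,i=18, bit31=0)
  nb ####.: next=.  (t=1,i=20, bit30=0)
  nb ###.#: next=#  (t=1,i=0, bit29=1)
  nb ###..: next=#  (t=2,i=6, bit28=1)
  nb ##.##: next=.  (t=0,i=3, bit27=0)
  nb ##.#.: next=#  (t=1,i=1, bit26=1)
  nb ##..#: next=.  (t=0,i=11, bit25=0)
  nb ##...: next=.  (t=0,i=6, bit24=0)
  nb #.###: next=.  (t=1,i=18, bit23=0)
  nb #.##.: next=#  (t=0,i=4, bit22=1)
  nb #.#.#: next=.  (t=0,i=15, bit21=0)
  nb #.#..: next=#  (t=0,i=19, bit20=1)
  nb #..##: next=#  (t=0,i=0, bit19=1)
  nb #..#.: next=#  (t=0,i=12, bit18=1)
  nb #...#: next=#  (t=0,i=7, bit17=1)
  nb #....: next=#  (t=3,i=3, bit16=1)
  nb .####: next=.  (t=1,i=19, bit15=0)
  nb .###.: next=.  (t=4,i=8, bit14=0)
  nb .##.#: next=#  (t=0,i=2, bit13=1)
  nb .##..: next=.  (t=0,i=5, bit12=0)
  nb .#.##: next=#  (t=1,i=17, bit11=1)
  nb .#.#.: next=#  (t=0,i=14, bit10=1)
  nb .#..#: next=#  (t=0,i=20, bit9=1)
  nb .#...: next=#  (t=2,i=18, bit8=1)
  nb ..###: next=#  (t=4,i=20, bit7=1)
  nb ..##.: next=.  (t=0,i=1, bit6=0)
  nb ..#.#: next=.  (t=0,i=13, bit5=0)
  nb ..#..: next=#  (t=5,i=5, bit4=1)
  nb ...##: next=#  (t=0,i=8, bit3=1)
  nb ...#.: next=#  (t=1,i=11, bit2=1)
  nb ....#: next=#  (t=3,i=4, bit1=1)
  nb .....: next=#  (t=5,i=2, bit0=1)
  bits 00110100010111110010111110011111 = 878653343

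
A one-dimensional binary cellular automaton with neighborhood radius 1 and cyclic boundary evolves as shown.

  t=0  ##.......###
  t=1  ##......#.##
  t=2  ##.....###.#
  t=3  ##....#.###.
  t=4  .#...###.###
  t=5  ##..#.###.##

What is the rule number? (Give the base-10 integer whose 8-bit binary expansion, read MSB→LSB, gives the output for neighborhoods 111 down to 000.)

  ###|#  b7=1 t=0,i=0
  ##.|#  b6=1 t=0,i=1
  #.#|#  b5=1 t=1,i=9
  #..|.  b4=0 t=0,i=2
  .##|.  b3=0 t=0,i=9
  .#.|#  b2=1 t=1,i=8
  ..#|#  b1=1 t=0,i=8
  ...|.  b0=0 t=0,i=3
  bits 11100110 = 230

230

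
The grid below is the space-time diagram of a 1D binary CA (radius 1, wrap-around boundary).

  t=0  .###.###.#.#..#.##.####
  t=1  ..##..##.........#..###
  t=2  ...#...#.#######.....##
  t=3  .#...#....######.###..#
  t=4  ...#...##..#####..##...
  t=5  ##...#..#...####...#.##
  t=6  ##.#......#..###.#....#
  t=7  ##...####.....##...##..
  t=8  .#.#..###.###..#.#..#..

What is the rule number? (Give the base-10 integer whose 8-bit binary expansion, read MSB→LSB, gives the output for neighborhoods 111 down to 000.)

  ### -> #   bit 7 = 1  t=0,i=2
  ##. -> #   bit 6 = 1  t=0,i=3
  #.# -> .   bit 5 = 0  t=0,i=0
  #.. -> .   bit 4 = 0  t=0,i=12
  .## -> .   bit 3 = 0  t=0,i=1
  .#. -> .   bit 2 = 0  t=0,i=9
  ..# -> .   bit 1 = 0  t=0,i=13
  ... -> #   bit 0 = 1  t=1,i=9
  bits 11000001 = 193

193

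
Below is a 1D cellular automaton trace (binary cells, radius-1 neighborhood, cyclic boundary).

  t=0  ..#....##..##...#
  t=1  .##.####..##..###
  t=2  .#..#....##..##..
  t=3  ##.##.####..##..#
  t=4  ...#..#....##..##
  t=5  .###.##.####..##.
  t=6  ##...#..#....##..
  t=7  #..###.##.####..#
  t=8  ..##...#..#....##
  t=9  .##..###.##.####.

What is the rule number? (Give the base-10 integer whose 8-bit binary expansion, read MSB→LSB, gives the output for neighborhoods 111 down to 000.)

15

  ### -> .   bit 7 = 0  t=1,i=5
  ##. -> .   bit 6 = 0  t=0,i=8
  #.# -> .   bit 5 = 0  t=1,i=0
  #.. -> .   bit 4 = 0  t=0,i=0
  .## -> #   bit 3 = 1  t=0,i=7
  .#. -> #   bit 2 = 1  t=0,i=2
  ..# -> #   bit 1 = 1  t=0,i=1
  ... -> #   bit 0 = 1  t=0,i=4
  bits 00001111 = 15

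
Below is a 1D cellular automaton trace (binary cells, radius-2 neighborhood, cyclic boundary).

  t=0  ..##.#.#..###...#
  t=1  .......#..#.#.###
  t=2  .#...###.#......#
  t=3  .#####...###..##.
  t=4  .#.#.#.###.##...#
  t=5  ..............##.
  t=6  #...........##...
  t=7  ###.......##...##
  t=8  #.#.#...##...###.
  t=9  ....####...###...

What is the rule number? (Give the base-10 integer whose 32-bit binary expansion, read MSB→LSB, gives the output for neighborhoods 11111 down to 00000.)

  [31] ##### => #  t=3,i=3
  [30] ####. => .  t=3,i=4
  [29] ###.# => .  t=2,i=7
  [28] ###.. => #  t=0,i=12
  [27] ##.## => .  t=4,i=10
  [26] ##.#. => .  t=0,i=4
  [25] ##..# => #  t=3,i=12
  [24] ##... => .  t=0,i=13
  [23] #.### => .  t=1,i=14
  [22] #.##. => .  t=4,i=11
  [21] #.#.# => .  t=0,i=5
  [20] #.#.. => #  t=0,i=7
  [19] #..## => .  t=0,i=1
  [18] #..#. => #  t=1,i=9
  [17] #...# => #  t=0,i=14
  [16] #.... => #  t=1,i=1
  [15] .#### => .  t=3,i=2
  [14] .###. => .  t=0,i=11
  [13] .##.# => .  t=0,i=3
  [12] .##.. => .  t=3,i=15
  [11] .#.## => .  t=1,i=13
  [10] .#.#. => .  t=0,i=6
  [9] .#..# => .  t=0,i=0
  [8] .#... => #  t=2,i=2
  [7] ..### => #  t=0,i=10
  [6] ..##. => .  t=0,i=2
  [5] ..#.# => .  t=1,i=10
  [4] ..#.. => #  t=0,i=16
  [3] ...## => #  t=2,i=4
  [2] ...#. => #  t=0,i=15
  [1] ....# => #  t=1,i=5
  [0] ..... => .  t=1,i=2
  bits 10010010000101110000000110011110 = 2450981278

2450981278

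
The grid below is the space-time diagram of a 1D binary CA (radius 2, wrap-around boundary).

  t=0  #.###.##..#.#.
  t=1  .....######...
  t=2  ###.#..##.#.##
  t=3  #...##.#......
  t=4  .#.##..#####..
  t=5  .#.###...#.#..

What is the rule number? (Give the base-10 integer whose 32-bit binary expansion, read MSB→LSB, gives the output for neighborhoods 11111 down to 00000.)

  ##### -> #   bit 31 = 1  t=1,i=7
  ####. -> .   bit 30 = 0  t=1,i=9
  ###.# -> .   bit 29 = 0  t=0,i=4
  ###.. -> #   bit 28 = 1  t=1,i=10
  ##.## -> #   bit 27 = 1  t=0,i=5
  ##.#. -> .   bit 26 = 0  t=2,i=3
  ##..# -> #   bit 25 = 1  t=0,i=8
  ##... -> .   bit 24 = 0  t=1,i=11
  #.### -> .   bit 23 = 0  t=0,i=2
  #.##. -> #   bit 22 = 1  t=0,i=6
  #.#.# -> .   bit 21 = 0  t=0,i=0
  #.#.. -> #   bit 20 = 1  t=2,i=4
  #..## -> .   bit 19 = 0  t=2,i=6
  #..#. -> #   bit 18 = 1  t=0,i=9
  #...# -> .   bit 17 = 0  t=3,i=2
  #.... -> #   bit 16 = 1  t=1,i=12
  .#### -> .   bit 15 = 0  t=1,i=6
  .###. -> .   bit 14 = 0  t=0,i=3
  .##.# -> .   bit 13 = 0  t=2,i=8
  .##.. -> #   bit 12 = 1  t=0,i=7
  .#.## -> .   bit 11 = 0  t=0,i=1
  .#.#. -> .   bit 10 = 0  t=0,i=11
  .#..# -> #   bit 9 = 1  t=2,i=5
  .#... -> #   bit 8 = 1  t=3,i=1
  ..### -> .   bit 7 = 0  t=1,i=5
  ..##. -> #   bit 6 = 1  t=2,i=7
  ..#.# -> #   bit 5 = 1  t=0,i=10
  ..#.. -> .   bit 4 = 0  t=3,i=0
  ...## -> #   bit 3 = 1  t=1,i=4
  ...#. -> .   bit 2 = 0  t=3,i=13
  ....# -> .   bit 1 = 0  t=1,i=3
  ..... -> #   bit 0 = 1  t=1,i=0
  bits 10011010010101010001001101101001 = 2589266793

2589266793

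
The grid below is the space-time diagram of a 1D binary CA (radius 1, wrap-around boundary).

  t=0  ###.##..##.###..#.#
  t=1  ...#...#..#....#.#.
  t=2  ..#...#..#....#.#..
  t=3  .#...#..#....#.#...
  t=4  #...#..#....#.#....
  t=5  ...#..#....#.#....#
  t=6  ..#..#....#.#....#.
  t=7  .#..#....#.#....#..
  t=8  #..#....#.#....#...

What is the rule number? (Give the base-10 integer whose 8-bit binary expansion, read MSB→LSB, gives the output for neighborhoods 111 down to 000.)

  ### -> .   bit 7 = 0  t=0,i=0
  ##. -> .   bit 6 = 0  t=0,i=2
  #.# -> #   bit 5 = 1  t=0,i=3
  #.. -> .   bit 4 = 0  t=0,i=6
  .## -> .   bit 3 = 0  t=0,i=4
  .#. -> .   bit 2 = 0  t=0,i=16
  ..# -> #   bit 1 = 1  t=0,i=7
  ... -> .   bit 0 = 0  t=1,i=0
  bits 00100010 = 34

34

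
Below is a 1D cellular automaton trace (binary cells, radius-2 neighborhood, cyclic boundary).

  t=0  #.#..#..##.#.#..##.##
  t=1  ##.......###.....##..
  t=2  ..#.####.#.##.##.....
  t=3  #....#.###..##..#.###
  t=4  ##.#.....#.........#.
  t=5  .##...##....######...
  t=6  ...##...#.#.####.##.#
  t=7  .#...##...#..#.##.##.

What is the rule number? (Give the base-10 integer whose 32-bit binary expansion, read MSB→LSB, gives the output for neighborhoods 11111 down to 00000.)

3173163139

  nb #####: next=#  (t=5,i=14, bit31=1)
  nb ####.: next=.  (t=2,i=6, bit30=0)
  nb ###.#: next=#  (t=0,i=0, bit29=1)
  nb ###..: next=#  (t=1,i=11, bit28=1)
  nb ##.##: next=#  (t=0,i=18, bit27=1)
  nb ##.#.: next=#  (t=0,i=1, bit26=1)
  nb ##..#: next=.  (t=1,i=19, bit25=0)
  nb ##...: next=#  (t=1,i=2, bit24=1)
  nb #.###: next=.  (t=0,i=19, bit23=0)
  nb #.##.: next=.  (t=2,i=11, bit22=0)
  nb #.#.#: next=#  (t=0,i=11, bit21=1)
  nb #.#..: next=.  (t=0,i=2, bit20=0)
  nb #..##: next=.  (t=0,i=7, bit19=0)
  nb #..#.: next=.  (t=0,i=4, bit18=0)
  nb #...#: next=#  (t=5,i=4, bit17=1)
  nb #....: next=.  (t=1,i=3, bit16=0)
  nb .####: next=#  (t=2,i=5, bit15=1)
  nb .###.: next=.  (t=0,i=20, bit14=0)
  nb .##.#: next=#  (t=0,i=9, bit13=1)
  nb .##..: next=.  (t=1,i=1, bit12=0)
  nb .#.##: next=.  (t=2,i=3, bit11=0)
  nb .#.#.: next=.  (t=0,i=12, bit10=0)
  nb .#..#: next=.  (t=0,i=3, bit9=0)
  nb .#...: next=.  (t=4,i=4, bit8=0)
  nb ..###: next=#  (t=1,i=9, bit7=1)
  nb ..##.: next=.  (t=0,i=8, bit6=0)
  nb ..#.#: next=.  (t=2,i=2, bit5=0)
  nb ..#..: next=.  (t=0,i=5, bit4=0)
  nb ...##: next=.  (t=1,i=8, bit3=0)
  nb ...#.: next=.  (t=2,i=1, bit2=0)
  nb ....#: next=#  (t=1,i=7, bit1=1)
  nb .....: next=#  (t=1,i=4, bit0=1)
  bits 10111101001000101010000010000011 = 3173163139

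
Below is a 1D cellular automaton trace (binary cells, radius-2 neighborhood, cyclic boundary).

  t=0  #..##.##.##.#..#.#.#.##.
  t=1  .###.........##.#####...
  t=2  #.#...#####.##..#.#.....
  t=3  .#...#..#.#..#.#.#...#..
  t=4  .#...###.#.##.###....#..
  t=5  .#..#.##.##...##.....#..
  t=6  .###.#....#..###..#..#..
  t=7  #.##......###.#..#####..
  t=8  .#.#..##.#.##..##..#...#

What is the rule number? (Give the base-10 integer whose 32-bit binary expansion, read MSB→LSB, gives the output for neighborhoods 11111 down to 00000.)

2695650905

  nb #####: next=#  (t=1,i=18, bit31=1)
  nb ####.: next=.  (t=1,i=19, bit30=0)
  nb ###.#: next=#  (t=2,i=10, bit29=1)
  nb ###..: next=.  (t=1,i=3, bit28=0)
  nb ##.##: next=.  (t=0,i=5, bit27=0)
  nb ##.#.: next=.  (t=0,i=11, bit26=0)
  nb ##..#: next=.  (t=2,i=14, bit25=0)
  nb ##...: next=.  (t=1,i=4, bit24=0)
  nb #.###: next=#  (t=1,i=16, bit23=1)
  nb #.##.: next=.  (t=0,i=6, bit22=0)
  nb #.#.#: next=#  (t=0,i=17, bit21=1)
  nb #.#..: next=.  (t=0,i=0, bit20=0)
  nb #..##: next=#  (t=0,i=2, bit19=1)
  nb #..#.: next=#  (t=0,i=14, bit18=1)
  nb #...#: next=.  (t=2,i=4, bit17=0)
  nb #....: next=.  (t=1,i=5, bit16=0)
  nb .####: next=.  (t=1,i=17, bit15=0)
  nb .###.: next=#  (t=1,i=2, bit14=1)
  nb .##.#: next=.  (t=0,i=4, bit13=0)
  nb .##..: next=#  (t=2,i=13, bit12=1)
  nb .#.##: next=#  (t=0,i=20, bit11=1)
  nb .#.#.: next=#  (t=0,i=16, bit10=1)
  nb .#..#: next=#  (t=0,i=1, bit9=1)
  nb .#...: next=.  (t=2,i=3, bit8=0)
  nb ..###: next=.  (t=1,i=1, bit7=0)
  nb ..##.: next=#  (t=0,i=3, bit6=1)
  nb ..#.#: next=.  (t=0,i=15, bit5=0)
  nb ..#..: next=#  (t=3,i=1, bit4=1)
  nb ...##: next=#  (t=1,i=0, bit3=1)
  nb ...#.: next=.  (t=2,i=23, bit2=0)
  nb ....#: next=.  (t=1,i=11, bit1=0)
  nb .....: next=#  (t=1,i=6, bit0=1)
  bits 10100000101011000101111001011001 = 2695650905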